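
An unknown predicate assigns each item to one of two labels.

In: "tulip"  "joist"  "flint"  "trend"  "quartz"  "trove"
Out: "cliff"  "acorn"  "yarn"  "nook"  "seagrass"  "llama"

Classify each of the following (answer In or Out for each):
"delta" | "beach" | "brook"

Rule: contains 't'. This holds for each 'In' example and fails for each 'Out' one.
"delta": has 't' — qualifies, so In.
"beach": no 't' — doesn't match, so Out.
"brook": no 't' — doesn't match, so Out.

In, Out, Out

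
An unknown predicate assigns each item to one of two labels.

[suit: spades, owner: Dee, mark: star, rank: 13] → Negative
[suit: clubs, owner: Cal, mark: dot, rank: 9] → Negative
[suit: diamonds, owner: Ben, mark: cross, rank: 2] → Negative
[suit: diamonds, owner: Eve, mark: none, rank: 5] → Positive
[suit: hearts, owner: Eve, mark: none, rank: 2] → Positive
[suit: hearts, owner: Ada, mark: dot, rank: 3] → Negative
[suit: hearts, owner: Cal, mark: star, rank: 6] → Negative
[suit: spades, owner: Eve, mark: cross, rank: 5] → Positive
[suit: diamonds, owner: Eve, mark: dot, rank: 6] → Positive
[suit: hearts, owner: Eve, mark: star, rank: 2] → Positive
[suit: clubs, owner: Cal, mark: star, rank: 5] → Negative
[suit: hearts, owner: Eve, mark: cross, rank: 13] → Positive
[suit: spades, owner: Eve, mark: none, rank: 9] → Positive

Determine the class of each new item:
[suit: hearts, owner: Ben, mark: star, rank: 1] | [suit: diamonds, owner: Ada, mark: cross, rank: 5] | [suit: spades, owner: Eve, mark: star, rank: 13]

Rule: owner is Eve. This holds for each 'Positive' example and fails for each 'Negative' one.
[suit: hearts, owner: Ben, mark: star, rank: 1]: owner is Ben — doesn't match, so Negative. [suit: diamonds, owner: Ada, mark: cross, rank: 5]: owner is Ada — doesn't match, so Negative. [suit: spades, owner: Eve, mark: star, rank: 13]: owner is Eve — has this property, so Positive.

Negative, Negative, Positive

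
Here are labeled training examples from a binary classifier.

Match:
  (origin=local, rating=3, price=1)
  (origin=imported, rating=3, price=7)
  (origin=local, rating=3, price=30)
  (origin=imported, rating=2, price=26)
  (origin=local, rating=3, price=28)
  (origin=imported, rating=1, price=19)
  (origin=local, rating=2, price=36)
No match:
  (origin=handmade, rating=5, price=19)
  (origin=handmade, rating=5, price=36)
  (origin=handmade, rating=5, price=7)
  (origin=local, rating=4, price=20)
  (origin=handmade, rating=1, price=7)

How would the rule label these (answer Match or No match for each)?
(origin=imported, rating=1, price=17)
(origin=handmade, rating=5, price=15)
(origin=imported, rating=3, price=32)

Match, No match, Match

The rule appears to be: origin is not handmade AND rating ≤ 3.
(origin=imported, rating=1, price=17): origin is imported, rating = 1 — has this property, so Match. (origin=handmade, rating=5, price=15): origin is handmade, rating = 5 — doesn't match, so No match. (origin=imported, rating=3, price=32): origin is imported, rating = 3 — has this property, so Match.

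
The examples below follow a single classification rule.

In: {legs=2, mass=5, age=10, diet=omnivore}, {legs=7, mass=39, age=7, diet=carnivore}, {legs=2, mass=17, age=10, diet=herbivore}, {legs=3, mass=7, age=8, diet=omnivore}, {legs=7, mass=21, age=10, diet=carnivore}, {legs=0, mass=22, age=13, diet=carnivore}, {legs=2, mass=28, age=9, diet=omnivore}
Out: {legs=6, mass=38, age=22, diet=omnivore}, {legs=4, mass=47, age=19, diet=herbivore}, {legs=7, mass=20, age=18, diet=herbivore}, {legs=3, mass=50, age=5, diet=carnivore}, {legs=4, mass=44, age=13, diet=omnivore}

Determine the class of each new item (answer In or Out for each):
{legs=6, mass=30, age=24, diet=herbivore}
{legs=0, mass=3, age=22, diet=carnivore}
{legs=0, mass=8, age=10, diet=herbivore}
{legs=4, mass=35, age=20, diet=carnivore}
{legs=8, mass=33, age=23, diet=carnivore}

The pattern is that an item is 'In' exactly when: age ≤ 13 AND mass ≤ 39.
{legs=6, mass=30, age=24, diet=herbivore}: Out (age = 24, mass = 30). {legs=0, mass=3, age=22, diet=carnivore}: Out (age = 22, mass = 3). {legs=0, mass=8, age=10, diet=herbivore}: In (age = 10, mass = 8). {legs=4, mass=35, age=20, diet=carnivore}: Out (age = 20, mass = 35). {legs=8, mass=33, age=23, diet=carnivore}: Out (age = 23, mass = 33).

Out, Out, In, Out, Out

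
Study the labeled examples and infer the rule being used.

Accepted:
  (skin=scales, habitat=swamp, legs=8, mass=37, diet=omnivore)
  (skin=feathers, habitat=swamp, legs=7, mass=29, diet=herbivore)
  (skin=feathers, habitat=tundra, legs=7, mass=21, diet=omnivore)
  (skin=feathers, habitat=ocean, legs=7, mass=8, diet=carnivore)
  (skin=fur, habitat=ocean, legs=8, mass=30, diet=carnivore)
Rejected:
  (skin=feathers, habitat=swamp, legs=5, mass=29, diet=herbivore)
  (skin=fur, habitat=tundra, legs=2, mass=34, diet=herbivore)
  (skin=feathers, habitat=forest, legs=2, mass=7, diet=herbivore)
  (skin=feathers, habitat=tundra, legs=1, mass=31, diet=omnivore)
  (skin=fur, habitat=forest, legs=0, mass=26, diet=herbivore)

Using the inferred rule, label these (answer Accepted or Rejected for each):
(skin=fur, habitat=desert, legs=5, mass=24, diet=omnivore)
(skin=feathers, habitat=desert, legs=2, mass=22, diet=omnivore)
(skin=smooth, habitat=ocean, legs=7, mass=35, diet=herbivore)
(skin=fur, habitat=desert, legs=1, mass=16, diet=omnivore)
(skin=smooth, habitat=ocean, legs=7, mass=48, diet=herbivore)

'Accepted' ⟺ legs ≥ 7.

Rejected, Rejected, Accepted, Rejected, Accepted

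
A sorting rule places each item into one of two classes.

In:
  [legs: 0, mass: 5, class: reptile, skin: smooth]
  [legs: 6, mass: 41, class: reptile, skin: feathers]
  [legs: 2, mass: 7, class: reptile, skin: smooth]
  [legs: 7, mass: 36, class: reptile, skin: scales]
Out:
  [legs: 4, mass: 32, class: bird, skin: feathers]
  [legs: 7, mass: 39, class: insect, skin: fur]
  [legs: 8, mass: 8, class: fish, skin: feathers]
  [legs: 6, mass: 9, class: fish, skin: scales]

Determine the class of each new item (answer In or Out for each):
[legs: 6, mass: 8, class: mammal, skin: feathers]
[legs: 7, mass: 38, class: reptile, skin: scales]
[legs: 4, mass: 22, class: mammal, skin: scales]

The classifier is using: class is reptile.

Out, In, Out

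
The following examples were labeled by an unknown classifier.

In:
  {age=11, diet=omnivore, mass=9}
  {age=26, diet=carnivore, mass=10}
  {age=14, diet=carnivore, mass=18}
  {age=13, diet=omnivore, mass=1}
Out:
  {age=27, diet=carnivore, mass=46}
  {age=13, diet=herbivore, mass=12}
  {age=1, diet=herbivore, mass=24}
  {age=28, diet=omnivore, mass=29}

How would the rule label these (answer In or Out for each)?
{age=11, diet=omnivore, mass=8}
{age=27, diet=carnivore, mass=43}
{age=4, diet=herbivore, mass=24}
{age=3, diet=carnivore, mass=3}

The classifier is using: mass ≤ 10 OR age = 14.
In: {age=11, diet=omnivore, mass=8}, since mass = 8, age = 11.
Out: {age=27, diet=carnivore, mass=43}, since mass = 43, age = 27.
Out: {age=4, diet=herbivore, mass=24}, since mass = 24, age = 4.
In: {age=3, diet=carnivore, mass=3}, since mass = 3, age = 3.

In, Out, Out, In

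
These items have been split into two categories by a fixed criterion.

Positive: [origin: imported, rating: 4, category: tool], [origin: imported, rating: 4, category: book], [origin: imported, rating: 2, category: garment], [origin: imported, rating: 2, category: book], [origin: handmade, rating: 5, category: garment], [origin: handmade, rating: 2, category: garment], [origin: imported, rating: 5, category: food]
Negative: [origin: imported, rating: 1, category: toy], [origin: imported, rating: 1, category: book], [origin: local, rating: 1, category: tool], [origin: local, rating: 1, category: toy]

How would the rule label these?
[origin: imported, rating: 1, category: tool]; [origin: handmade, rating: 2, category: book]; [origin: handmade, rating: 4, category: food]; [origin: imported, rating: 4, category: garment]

Every 'Positive' example satisfies: rating ≥ 2. None of the 'Negative' examples do.
[origin: imported, rating: 1, category: tool] → rating = 1 → Negative.
[origin: handmade, rating: 2, category: book] → rating = 2 → Positive.
[origin: handmade, rating: 4, category: food] → rating = 4 → Positive.
[origin: imported, rating: 4, category: garment] → rating = 4 → Positive.

Negative, Positive, Positive, Positive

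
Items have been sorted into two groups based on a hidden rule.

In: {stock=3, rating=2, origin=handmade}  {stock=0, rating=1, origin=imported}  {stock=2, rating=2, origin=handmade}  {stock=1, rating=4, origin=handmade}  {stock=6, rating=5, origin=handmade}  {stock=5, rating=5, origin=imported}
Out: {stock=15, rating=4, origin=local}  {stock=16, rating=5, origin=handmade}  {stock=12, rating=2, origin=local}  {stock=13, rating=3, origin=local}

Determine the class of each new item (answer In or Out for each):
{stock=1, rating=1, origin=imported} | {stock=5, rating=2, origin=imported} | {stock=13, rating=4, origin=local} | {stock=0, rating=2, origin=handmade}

The common property of the 'In' items is: stock ≤ 6. No 'Out' item has it.
{stock=1, rating=1, origin=imported}: stock = 1, meets the rule → In.
{stock=5, rating=2, origin=imported}: stock = 5, meets the rule → In.
{stock=13, rating=4, origin=local}: stock = 13, fails the rule → Out.
{stock=0, rating=2, origin=handmade}: stock = 0, meets the rule → In.

In, In, Out, In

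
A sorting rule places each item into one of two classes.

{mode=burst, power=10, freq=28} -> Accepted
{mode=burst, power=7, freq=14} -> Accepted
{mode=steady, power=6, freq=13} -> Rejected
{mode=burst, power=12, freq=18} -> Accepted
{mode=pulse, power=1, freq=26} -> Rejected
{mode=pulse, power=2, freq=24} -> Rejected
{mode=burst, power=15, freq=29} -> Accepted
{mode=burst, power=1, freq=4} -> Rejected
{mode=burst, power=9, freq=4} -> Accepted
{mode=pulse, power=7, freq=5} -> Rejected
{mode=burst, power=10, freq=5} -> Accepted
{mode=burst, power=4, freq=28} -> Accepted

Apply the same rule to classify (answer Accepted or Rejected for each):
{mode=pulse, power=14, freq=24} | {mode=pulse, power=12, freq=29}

The simplest hypothesis consistent with all the labels is: mode is burst AND power ≥ 2.
{mode=pulse, power=14, freq=24}: mode is pulse, power = 14, does not satisfy this → Rejected.
{mode=pulse, power=12, freq=29}: mode is pulse, power = 12, does not satisfy this → Rejected.

Rejected, Rejected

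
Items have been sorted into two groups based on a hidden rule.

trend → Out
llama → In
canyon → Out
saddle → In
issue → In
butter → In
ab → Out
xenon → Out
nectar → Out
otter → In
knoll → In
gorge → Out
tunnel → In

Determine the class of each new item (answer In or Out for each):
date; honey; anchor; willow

Out, Out, Out, In

The simplest hypothesis consistent with all the labels is: has a double letter.
date: no doubled letter, doesn't match → Out.
honey: no doubled letter, doesn't match → Out.
anchor: no doubled letter, doesn't match → Out.
willow: 'll' doubled, qualifies → In.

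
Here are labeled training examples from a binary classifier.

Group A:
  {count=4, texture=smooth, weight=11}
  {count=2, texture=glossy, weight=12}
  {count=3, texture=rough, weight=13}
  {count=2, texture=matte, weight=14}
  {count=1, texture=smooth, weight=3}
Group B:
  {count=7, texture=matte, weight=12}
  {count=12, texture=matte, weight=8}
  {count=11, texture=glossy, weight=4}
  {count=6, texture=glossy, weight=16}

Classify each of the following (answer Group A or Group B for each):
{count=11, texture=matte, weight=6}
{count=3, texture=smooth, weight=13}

Group B, Group A

One predicate separates the groups cleanly: count ≤ 4.
{count=11, texture=matte, weight=6} — count = 11, hence Group B. {count=3, texture=smooth, weight=13} — count = 3, hence Group A.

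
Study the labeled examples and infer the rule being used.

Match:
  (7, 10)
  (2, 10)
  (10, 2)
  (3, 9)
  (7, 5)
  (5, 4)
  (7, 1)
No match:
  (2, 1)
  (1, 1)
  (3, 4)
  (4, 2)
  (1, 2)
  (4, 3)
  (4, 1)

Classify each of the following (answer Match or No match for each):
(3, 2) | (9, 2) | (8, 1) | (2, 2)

Rule: sum ≥ 8. This holds for each 'Match' example and fails for each 'No match' one.
(3, 2) — 3+2 = 5, hence No match. (9, 2) — 9+2 = 11, hence Match. (8, 1) — 8+1 = 9, hence Match. (2, 2) — 2+2 = 4, hence No match.

No match, Match, Match, No match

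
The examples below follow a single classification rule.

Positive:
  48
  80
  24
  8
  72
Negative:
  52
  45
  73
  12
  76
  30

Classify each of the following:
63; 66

One predicate separates the groups cleanly: multiple of 8.

Negative, Negative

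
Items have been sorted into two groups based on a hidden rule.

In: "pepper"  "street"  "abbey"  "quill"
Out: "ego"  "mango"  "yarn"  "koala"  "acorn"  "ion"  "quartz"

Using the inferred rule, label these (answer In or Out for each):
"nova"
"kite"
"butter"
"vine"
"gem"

All 'In' examples share one property — has a double letter — and every 'Out' example lacks it.
"nova" → no doubled letter → Out. "kite" → no doubled letter → Out. "butter" → 'tt' doubled → In. "vine" → no doubled letter → Out. "gem" → no doubled letter → Out.

Out, Out, In, Out, Out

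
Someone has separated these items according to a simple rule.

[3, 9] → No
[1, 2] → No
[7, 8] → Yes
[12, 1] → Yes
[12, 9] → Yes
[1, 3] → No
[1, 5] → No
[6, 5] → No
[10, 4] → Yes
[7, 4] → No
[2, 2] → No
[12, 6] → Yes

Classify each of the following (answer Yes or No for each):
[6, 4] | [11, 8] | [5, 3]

No, Yes, No

Every 'Yes' example satisfies: sum ≥ 13. None of the 'No' examples do.
[6, 4]: 6+4 = 10, does not pass → No. [11, 8]: 11+8 = 19, passes → Yes. [5, 3]: 5+3 = 8, does not pass → No.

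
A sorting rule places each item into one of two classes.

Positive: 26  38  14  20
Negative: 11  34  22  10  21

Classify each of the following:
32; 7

Comparing the two groups points to one rule — ≡ 2 (mod 6).
32: Positive (32 mod 6 = 2).
7: Negative (7 mod 6 = 1).

Positive, Negative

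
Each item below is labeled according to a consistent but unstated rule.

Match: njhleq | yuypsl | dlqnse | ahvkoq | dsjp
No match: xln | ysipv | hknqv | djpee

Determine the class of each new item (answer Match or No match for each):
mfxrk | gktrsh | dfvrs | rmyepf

No match, Match, No match, Match

One predicate separates the groups cleanly: even length.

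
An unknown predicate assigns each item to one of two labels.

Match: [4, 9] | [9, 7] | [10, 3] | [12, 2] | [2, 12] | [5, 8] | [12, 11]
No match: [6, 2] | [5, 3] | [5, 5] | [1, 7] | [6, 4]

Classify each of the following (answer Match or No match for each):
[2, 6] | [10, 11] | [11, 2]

No match, Match, Match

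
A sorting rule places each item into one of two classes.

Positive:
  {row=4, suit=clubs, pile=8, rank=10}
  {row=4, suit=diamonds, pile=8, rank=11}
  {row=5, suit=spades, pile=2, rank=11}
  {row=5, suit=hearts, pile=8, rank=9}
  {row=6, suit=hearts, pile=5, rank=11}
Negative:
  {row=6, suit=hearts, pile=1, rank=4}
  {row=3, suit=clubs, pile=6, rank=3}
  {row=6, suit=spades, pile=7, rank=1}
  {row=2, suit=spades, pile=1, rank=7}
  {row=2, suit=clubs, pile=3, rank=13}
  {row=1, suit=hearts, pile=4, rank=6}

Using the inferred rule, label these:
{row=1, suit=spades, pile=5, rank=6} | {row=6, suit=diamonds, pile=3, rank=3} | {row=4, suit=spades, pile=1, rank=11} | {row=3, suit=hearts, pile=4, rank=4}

Negative, Negative, Positive, Negative

The distinguishing property — row ≥ 3 AND rank ≥ 6 — holds for all the 'Positive' cases and none of the 'Negative' cases.
{row=1, suit=spades, pile=5, rank=6} → row = 1, rank = 6 → Negative. {row=6, suit=diamonds, pile=3, rank=3} → row = 6, rank = 3 → Negative. {row=4, suit=spades, pile=1, rank=11} → row = 4, rank = 11 → Positive. {row=3, suit=hearts, pile=4, rank=4} → row = 3, rank = 4 → Negative.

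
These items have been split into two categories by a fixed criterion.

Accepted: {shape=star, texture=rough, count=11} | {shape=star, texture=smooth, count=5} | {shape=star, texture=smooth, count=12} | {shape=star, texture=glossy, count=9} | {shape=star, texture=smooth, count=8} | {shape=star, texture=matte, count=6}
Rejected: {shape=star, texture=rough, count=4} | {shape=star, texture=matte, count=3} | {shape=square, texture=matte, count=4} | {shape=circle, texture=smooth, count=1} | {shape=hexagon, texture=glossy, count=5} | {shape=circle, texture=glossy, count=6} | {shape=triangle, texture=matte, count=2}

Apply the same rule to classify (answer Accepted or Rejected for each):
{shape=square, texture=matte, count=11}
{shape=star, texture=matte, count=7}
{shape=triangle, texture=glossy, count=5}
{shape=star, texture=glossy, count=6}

'Accepted' ⟺ shape is star AND count ≥ 5.
Rejected: {shape=square, texture=matte, count=11}, since shape is square, count = 11. Accepted: {shape=star, texture=matte, count=7}, since shape is star, count = 7. Rejected: {shape=triangle, texture=glossy, count=5}, since shape is triangle, count = 5. Accepted: {shape=star, texture=glossy, count=6}, since shape is star, count = 6.

Rejected, Accepted, Rejected, Accepted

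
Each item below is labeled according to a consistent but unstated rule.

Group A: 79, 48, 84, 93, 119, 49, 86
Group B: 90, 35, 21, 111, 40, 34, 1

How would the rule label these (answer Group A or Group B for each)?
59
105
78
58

Group A, Group B, Group A, Group A

One predicate separates the groups cleanly: digit sum ≥ 10.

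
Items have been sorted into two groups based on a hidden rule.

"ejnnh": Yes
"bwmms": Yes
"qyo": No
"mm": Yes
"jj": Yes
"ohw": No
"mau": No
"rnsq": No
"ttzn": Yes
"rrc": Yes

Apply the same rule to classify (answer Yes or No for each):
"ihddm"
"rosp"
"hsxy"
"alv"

Yes, No, No, No

'Yes' ⟺ has a double letter.
Yes: "ihddm", since 'dd' doubled.
No: "rosp", since no doubled letter.
No: "hsxy", since no doubled letter.
No: "alv", since no doubled letter.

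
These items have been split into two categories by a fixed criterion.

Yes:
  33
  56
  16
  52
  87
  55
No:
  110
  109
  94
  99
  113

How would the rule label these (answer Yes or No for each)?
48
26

Yes, Yes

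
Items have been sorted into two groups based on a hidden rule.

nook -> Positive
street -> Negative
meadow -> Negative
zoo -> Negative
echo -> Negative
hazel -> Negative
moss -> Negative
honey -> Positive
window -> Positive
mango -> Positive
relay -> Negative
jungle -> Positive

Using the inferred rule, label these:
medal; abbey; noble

A rule that fits every label: contains 'n' — true of each 'Positive' example, false of each 'Negative' one.
medal: Negative (no 'n').
abbey: Negative (no 'n').
noble: Positive (has 'n').

Negative, Negative, Positive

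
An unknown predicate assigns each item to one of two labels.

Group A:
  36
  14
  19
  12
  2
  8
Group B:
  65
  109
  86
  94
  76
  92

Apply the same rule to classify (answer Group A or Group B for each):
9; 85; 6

Group A, Group B, Group A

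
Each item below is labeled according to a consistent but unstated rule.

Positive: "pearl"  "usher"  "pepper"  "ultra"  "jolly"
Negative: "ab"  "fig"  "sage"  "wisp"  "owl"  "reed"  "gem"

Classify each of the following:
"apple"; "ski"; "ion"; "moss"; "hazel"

'Positive' ⟺ length ≥ 5.
Positive: "apple", since length 5.
Negative: "ski", since length 3.
Negative: "ion", since length 3.
Negative: "moss", since length 4.
Positive: "hazel", since length 5.

Positive, Negative, Negative, Negative, Positive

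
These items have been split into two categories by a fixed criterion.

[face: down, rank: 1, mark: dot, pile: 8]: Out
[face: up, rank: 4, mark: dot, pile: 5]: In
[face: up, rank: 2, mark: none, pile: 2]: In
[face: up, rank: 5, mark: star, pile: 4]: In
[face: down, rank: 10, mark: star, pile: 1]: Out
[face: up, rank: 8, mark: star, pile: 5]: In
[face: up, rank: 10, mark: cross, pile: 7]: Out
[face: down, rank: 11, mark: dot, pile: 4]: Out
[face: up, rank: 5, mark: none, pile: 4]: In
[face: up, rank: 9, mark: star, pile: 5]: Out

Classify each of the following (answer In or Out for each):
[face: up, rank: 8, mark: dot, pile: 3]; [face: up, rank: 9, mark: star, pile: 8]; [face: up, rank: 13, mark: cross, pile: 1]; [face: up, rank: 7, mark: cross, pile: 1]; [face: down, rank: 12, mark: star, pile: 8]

In, Out, Out, In, Out

The simplest hypothesis consistent with all the labels is: face is up AND rank ≤ 8.
[face: up, rank: 8, mark: dot, pile: 3] → face is up, rank = 8 → In. [face: up, rank: 9, mark: star, pile: 8] → face is up, rank = 9 → Out. [face: up, rank: 13, mark: cross, pile: 1] → face is up, rank = 13 → Out. [face: up, rank: 7, mark: cross, pile: 1] → face is up, rank = 7 → In. [face: down, rank: 12, mark: star, pile: 8] → face is down, rank = 12 → Out.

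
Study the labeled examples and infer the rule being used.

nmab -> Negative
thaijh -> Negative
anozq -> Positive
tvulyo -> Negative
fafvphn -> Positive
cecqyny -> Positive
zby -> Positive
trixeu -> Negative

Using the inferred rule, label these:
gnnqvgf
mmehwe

The distinguishing property — odd length — holds for all the 'Positive' cases and none of the 'Negative' cases.

Positive, Negative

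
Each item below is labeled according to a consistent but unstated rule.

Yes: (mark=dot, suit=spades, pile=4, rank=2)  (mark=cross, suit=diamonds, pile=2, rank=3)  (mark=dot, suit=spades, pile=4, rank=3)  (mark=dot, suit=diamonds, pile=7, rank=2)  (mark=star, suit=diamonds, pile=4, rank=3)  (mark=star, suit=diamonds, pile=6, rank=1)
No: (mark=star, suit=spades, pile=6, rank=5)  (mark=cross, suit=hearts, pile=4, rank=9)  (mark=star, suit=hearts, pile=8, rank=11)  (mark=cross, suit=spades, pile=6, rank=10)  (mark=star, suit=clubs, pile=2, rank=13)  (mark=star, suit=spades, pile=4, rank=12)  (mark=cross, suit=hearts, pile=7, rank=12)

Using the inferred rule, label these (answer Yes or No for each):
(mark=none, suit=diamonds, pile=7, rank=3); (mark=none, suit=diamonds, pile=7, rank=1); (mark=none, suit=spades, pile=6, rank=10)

Yes, Yes, No

One predicate separates the groups cleanly: rank ≤ 3.
(mark=none, suit=diamonds, pile=7, rank=3) — rank = 3, hence Yes. (mark=none, suit=diamonds, pile=7, rank=1) — rank = 1, hence Yes. (mark=none, suit=spades, pile=6, rank=10) — rank = 10, hence No.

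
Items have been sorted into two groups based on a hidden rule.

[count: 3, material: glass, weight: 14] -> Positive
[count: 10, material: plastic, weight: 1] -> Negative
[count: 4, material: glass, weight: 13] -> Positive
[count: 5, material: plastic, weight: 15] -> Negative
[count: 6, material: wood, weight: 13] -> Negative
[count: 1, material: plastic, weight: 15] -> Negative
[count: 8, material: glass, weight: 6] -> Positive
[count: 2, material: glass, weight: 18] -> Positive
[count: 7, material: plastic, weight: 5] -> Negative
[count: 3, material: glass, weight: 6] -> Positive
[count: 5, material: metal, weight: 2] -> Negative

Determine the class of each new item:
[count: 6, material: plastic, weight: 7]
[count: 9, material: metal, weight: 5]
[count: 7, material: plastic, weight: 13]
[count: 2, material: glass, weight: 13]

Rule: material is glass. This holds for each 'Positive' example and fails for each 'Negative' one.
[count: 6, material: plastic, weight: 7] — material is plastic, hence Negative.
[count: 9, material: metal, weight: 5] — material is metal, hence Negative.
[count: 7, material: plastic, weight: 13] — material is plastic, hence Negative.
[count: 2, material: glass, weight: 13] — material is glass, hence Positive.

Negative, Negative, Negative, Positive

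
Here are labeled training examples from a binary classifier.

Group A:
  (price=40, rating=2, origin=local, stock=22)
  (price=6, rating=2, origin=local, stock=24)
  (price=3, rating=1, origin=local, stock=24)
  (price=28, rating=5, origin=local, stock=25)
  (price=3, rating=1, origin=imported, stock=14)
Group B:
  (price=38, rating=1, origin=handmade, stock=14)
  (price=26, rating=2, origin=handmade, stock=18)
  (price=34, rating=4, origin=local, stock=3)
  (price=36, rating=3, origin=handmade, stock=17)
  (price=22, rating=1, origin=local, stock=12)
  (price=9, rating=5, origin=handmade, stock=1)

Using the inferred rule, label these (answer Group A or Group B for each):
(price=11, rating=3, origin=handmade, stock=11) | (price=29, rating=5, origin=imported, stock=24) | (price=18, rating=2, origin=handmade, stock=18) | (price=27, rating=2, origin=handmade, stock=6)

The common property of the 'Group A' items is: origin is imported OR stock ≥ 22. No 'Group B' item has it.
(price=11, rating=3, origin=handmade, stock=11): origin is handmade, stock = 11 — does not fit, so Group B. (price=29, rating=5, origin=imported, stock=24): origin is imported, stock = 24 — fits, so Group A. (price=18, rating=2, origin=handmade, stock=18): origin is handmade, stock = 18 — does not fit, so Group B. (price=27, rating=2, origin=handmade, stock=6): origin is handmade, stock = 6 — does not fit, so Group B.

Group B, Group A, Group B, Group B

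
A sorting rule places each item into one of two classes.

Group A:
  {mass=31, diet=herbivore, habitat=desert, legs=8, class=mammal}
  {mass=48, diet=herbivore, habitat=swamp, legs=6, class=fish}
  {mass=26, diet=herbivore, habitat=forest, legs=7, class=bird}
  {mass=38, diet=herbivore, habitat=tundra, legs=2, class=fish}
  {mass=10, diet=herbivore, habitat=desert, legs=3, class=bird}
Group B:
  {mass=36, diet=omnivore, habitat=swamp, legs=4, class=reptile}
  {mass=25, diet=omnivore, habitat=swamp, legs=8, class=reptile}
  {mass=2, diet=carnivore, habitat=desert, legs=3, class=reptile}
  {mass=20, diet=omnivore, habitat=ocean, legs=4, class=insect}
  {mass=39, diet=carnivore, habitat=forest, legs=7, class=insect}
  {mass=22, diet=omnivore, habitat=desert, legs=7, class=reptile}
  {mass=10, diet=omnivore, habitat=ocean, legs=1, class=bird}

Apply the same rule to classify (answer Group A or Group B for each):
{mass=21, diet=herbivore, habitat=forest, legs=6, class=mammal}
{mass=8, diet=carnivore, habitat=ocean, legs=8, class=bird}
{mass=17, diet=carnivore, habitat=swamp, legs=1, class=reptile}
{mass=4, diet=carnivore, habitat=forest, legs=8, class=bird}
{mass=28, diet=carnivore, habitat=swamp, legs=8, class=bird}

Group A, Group B, Group B, Group B, Group B

The common property of the 'Group A' items is: diet is herbivore. No 'Group B' item has it.
{mass=21, diet=herbivore, habitat=forest, legs=6, class=mammal} — diet is herbivore, hence Group A.
{mass=8, diet=carnivore, habitat=ocean, legs=8, class=bird} — diet is carnivore, hence Group B.
{mass=17, diet=carnivore, habitat=swamp, legs=1, class=reptile} — diet is carnivore, hence Group B.
{mass=4, diet=carnivore, habitat=forest, legs=8, class=bird} — diet is carnivore, hence Group B.
{mass=28, diet=carnivore, habitat=swamp, legs=8, class=bird} — diet is carnivore, hence Group B.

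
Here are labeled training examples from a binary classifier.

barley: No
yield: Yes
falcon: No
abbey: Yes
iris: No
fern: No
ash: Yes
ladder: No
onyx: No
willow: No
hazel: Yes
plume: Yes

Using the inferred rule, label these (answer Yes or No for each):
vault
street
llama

Checking candidate rules against both groups, what survives is: odd length.
Yes: vault, since length 5. No: street, since length 6. Yes: llama, since length 5.

Yes, No, Yes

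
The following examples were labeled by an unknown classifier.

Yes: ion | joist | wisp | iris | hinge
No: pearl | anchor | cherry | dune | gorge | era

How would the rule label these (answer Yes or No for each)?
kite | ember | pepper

Yes, No, No

The simplest hypothesis consistent with all the labels is: contains 'i'.
kite — has 'i', hence Yes.
ember — no 'i', hence No.
pepper — no 'i', hence No.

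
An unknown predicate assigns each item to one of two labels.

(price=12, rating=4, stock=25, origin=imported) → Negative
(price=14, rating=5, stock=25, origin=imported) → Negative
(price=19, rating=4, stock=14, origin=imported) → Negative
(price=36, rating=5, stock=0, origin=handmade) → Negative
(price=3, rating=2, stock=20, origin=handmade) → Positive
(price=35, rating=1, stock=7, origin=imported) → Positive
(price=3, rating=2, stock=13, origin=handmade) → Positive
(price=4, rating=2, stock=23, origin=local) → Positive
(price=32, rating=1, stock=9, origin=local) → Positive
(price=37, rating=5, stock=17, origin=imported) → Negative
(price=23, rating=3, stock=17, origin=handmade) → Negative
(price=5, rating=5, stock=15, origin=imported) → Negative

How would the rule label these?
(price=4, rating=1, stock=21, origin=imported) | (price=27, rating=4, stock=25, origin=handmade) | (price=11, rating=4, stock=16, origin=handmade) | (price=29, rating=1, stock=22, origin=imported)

Positive, Negative, Negative, Positive

'Positive' ⟺ rating ≤ 2.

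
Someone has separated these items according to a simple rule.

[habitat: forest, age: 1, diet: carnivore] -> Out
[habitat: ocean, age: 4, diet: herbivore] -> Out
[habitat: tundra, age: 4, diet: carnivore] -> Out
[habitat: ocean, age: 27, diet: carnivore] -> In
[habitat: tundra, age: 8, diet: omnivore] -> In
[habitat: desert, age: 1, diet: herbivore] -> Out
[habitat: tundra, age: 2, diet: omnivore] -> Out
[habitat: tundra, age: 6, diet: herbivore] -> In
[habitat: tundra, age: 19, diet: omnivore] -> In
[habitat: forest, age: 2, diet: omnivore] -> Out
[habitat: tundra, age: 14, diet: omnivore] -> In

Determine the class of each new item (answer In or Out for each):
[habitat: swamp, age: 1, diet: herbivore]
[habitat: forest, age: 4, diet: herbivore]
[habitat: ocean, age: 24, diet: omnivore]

Out, Out, In

Every 'In' example satisfies: age ≥ 6. None of the 'Out' examples do.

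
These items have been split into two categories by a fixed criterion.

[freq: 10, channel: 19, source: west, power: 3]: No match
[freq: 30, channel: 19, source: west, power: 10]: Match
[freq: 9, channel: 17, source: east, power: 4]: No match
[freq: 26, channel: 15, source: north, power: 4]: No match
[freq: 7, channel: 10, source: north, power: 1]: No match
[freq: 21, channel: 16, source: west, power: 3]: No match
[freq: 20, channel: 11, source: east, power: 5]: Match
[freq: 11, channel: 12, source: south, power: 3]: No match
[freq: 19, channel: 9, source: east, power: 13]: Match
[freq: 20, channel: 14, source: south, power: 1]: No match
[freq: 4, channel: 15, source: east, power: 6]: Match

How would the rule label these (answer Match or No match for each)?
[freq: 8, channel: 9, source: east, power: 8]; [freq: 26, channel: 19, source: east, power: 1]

Match, No match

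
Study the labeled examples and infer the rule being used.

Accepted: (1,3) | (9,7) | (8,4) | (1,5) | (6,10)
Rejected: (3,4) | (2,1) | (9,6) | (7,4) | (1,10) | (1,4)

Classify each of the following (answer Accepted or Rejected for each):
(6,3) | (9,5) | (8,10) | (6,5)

Rejected, Accepted, Accepted, Rejected

The rule appears to be: sum is even.
(6,3) — 6+3 = 9, hence Rejected.
(9,5) — 9+5 = 14, hence Accepted.
(8,10) — 8+10 = 18, hence Accepted.
(6,5) — 6+5 = 11, hence Rejected.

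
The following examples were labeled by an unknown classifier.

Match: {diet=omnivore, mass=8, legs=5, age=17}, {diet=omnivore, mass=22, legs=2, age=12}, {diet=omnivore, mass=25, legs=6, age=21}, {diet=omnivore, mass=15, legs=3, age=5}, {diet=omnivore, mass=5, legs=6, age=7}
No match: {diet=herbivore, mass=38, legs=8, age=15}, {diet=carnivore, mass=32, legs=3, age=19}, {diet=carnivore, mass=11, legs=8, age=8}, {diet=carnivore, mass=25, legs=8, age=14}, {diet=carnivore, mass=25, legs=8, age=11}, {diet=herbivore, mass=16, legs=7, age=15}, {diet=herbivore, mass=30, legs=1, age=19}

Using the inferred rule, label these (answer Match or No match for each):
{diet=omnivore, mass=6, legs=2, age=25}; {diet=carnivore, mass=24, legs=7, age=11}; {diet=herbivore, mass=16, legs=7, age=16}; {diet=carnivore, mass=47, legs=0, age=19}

'Match' ⟺ diet is omnivore.
{diet=omnivore, mass=6, legs=2, age=25}: Match (diet is omnivore).
{diet=carnivore, mass=24, legs=7, age=11}: No match (diet is carnivore).
{diet=herbivore, mass=16, legs=7, age=16}: No match (diet is herbivore).
{diet=carnivore, mass=47, legs=0, age=19}: No match (diet is carnivore).

Match, No match, No match, No match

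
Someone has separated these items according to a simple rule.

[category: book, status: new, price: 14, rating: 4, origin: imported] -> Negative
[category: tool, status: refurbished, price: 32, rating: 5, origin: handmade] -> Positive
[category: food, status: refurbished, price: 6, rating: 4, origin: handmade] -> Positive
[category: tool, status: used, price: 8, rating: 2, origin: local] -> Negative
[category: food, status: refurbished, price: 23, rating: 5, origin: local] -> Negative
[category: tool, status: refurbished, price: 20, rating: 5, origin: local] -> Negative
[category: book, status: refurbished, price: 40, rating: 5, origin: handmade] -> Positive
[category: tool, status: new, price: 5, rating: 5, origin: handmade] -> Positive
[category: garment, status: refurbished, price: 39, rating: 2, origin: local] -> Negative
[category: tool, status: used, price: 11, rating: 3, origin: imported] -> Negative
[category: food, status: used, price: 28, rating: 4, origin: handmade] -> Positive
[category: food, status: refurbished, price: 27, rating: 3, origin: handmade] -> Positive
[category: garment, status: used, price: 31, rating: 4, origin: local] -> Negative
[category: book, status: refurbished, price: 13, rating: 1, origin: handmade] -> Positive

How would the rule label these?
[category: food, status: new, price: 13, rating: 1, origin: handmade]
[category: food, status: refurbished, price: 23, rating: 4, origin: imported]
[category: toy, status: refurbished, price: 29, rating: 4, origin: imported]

Positive, Negative, Negative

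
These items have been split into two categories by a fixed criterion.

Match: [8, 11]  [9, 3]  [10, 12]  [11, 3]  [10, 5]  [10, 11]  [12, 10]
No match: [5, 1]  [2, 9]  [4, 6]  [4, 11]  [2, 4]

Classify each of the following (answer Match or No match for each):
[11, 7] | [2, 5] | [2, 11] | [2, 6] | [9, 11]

The simplest hypothesis consistent with all the labels is: first ≥ 6.

Match, No match, No match, No match, Match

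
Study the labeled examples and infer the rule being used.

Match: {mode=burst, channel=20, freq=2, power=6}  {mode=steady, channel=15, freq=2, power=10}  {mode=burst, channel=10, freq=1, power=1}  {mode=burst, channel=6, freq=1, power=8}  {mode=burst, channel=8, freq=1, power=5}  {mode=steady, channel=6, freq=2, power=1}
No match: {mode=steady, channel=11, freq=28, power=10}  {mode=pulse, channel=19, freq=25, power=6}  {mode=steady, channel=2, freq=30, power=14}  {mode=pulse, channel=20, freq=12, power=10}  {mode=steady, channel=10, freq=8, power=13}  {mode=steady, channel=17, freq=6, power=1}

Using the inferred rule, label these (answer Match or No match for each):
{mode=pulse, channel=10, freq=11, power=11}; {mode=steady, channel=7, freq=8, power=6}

No match, No match

Every 'Match' example satisfies: freq ≤ 2. None of the 'No match' examples do.
{mode=pulse, channel=10, freq=11, power=11} — freq = 11, hence No match. {mode=steady, channel=7, freq=8, power=6} — freq = 8, hence No match.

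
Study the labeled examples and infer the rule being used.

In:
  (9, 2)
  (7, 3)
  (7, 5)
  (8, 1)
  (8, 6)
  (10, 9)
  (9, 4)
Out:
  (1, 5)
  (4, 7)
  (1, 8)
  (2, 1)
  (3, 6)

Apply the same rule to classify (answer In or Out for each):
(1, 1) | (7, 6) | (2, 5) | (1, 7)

The rule appears to be: first ≥ 5.
(1, 1): Out (first 1). (7, 6): In (first 7). (2, 5): Out (first 2). (1, 7): Out (first 1).

Out, In, Out, Out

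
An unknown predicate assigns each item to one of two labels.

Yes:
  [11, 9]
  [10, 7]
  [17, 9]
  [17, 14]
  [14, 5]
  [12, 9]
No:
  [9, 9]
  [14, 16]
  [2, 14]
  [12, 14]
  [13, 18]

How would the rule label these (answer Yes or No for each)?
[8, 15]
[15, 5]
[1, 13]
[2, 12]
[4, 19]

No, Yes, No, No, No

A rule that fits every label: first > second — true of each 'Yes' example, false of each 'No' one.
[8, 15] → 8 < 15 → No.
[15, 5] → 15 > 5 → Yes.
[1, 13] → 1 < 13 → No.
[2, 12] → 2 < 12 → No.
[4, 19] → 4 < 19 → No.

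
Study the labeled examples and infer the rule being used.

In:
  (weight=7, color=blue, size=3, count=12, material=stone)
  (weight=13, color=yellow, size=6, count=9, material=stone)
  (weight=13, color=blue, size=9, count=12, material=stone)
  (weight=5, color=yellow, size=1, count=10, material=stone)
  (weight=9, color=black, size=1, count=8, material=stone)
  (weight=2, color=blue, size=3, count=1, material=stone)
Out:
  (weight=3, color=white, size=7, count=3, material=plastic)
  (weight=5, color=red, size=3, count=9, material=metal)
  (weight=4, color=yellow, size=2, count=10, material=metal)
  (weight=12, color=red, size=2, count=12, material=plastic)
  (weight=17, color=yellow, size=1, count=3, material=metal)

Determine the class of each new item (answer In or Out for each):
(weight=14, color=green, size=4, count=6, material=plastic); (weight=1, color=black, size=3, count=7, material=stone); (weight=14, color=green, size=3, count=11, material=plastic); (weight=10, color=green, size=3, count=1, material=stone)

Out, In, Out, In

Looking at the examples, the only property every 'In' case has and every 'Out' case lacks is: material is stone.
(weight=14, color=green, size=4, count=6, material=plastic) — material is plastic, hence Out. (weight=1, color=black, size=3, count=7, material=stone) — material is stone, hence In. (weight=14, color=green, size=3, count=11, material=plastic) — material is plastic, hence Out. (weight=10, color=green, size=3, count=1, material=stone) — material is stone, hence In.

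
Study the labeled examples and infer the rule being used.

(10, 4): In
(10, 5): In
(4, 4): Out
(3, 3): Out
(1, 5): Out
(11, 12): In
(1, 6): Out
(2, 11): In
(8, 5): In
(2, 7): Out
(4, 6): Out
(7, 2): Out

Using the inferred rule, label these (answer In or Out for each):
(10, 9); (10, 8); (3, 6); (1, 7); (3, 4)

The distinguishing property — sum ≥ 13 — holds for all the 'In' cases and none of the 'Out' cases.
(10, 9): 10+9 = 19 — has this property, so In.
(10, 8): 10+8 = 18 — has this property, so In.
(3, 6): 3+6 = 9 — fails the rule, so Out.
(1, 7): 1+7 = 8 — fails the rule, so Out.
(3, 4): 3+4 = 7 — fails the rule, so Out.

In, In, Out, Out, Out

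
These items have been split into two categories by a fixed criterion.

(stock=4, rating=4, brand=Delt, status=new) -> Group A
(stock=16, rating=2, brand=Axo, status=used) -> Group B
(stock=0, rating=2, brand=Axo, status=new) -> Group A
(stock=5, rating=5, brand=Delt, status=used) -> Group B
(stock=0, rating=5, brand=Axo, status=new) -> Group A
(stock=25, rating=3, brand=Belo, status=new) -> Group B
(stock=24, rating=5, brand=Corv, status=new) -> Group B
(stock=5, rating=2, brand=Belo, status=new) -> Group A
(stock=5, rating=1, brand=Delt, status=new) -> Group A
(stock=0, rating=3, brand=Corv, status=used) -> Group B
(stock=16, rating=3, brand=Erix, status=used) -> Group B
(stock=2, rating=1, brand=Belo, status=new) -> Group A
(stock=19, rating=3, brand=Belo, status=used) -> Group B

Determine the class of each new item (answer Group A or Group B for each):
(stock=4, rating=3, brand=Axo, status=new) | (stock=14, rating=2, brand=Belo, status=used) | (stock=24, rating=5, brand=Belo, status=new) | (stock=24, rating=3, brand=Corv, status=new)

Group A, Group B, Group B, Group B

'Group A' ⟺ status is new AND stock ≤ 5.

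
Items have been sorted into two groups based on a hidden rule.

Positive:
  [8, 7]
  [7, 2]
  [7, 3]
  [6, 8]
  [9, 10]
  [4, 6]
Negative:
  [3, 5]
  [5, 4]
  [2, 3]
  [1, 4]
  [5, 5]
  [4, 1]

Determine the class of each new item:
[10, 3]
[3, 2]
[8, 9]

Positive, Negative, Positive

The pattern is that an item is 'Positive' exactly when: max ≥ 6.
[10, 3]: max 10 — qualifies, so Positive. [3, 2]: max 3 — doesn't match, so Negative. [8, 9]: max 9 — qualifies, so Positive.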